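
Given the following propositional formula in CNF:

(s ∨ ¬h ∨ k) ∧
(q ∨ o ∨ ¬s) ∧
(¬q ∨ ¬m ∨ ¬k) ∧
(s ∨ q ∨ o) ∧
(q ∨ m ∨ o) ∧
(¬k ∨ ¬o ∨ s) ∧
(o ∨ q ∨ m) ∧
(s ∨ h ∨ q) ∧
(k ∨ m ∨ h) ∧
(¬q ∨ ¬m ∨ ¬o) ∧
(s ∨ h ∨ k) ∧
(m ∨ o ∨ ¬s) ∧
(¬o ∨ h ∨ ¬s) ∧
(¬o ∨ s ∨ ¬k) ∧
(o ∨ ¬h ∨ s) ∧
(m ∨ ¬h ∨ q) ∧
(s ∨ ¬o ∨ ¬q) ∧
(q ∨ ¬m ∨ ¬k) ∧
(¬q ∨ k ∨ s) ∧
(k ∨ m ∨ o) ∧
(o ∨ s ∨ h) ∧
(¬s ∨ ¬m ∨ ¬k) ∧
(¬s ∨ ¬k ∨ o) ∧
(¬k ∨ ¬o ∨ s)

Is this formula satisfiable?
Yes

Yes, the formula is satisfiable.

One satisfying assignment is: m=True, q=True, s=True, o=False, h=True, k=False

Verification: With this assignment, all 24 clauses evaluate to true.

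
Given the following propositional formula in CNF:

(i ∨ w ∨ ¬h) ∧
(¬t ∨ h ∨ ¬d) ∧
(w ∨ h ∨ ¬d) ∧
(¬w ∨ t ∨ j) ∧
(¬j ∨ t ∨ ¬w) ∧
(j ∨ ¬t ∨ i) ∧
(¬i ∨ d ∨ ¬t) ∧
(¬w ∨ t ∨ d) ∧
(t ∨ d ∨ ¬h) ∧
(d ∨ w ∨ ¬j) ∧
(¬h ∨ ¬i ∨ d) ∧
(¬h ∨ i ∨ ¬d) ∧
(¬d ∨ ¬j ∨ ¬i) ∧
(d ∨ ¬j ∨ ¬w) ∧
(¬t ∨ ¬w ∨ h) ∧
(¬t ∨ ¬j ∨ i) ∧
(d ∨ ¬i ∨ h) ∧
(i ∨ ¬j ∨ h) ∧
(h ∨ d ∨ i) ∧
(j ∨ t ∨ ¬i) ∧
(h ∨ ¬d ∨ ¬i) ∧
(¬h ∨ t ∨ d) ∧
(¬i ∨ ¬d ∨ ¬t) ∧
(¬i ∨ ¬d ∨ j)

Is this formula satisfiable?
No

No, the formula is not satisfiable.

No assignment of truth values to the variables can make all 24 clauses true simultaneously.

The formula is UNSAT (unsatisfiable).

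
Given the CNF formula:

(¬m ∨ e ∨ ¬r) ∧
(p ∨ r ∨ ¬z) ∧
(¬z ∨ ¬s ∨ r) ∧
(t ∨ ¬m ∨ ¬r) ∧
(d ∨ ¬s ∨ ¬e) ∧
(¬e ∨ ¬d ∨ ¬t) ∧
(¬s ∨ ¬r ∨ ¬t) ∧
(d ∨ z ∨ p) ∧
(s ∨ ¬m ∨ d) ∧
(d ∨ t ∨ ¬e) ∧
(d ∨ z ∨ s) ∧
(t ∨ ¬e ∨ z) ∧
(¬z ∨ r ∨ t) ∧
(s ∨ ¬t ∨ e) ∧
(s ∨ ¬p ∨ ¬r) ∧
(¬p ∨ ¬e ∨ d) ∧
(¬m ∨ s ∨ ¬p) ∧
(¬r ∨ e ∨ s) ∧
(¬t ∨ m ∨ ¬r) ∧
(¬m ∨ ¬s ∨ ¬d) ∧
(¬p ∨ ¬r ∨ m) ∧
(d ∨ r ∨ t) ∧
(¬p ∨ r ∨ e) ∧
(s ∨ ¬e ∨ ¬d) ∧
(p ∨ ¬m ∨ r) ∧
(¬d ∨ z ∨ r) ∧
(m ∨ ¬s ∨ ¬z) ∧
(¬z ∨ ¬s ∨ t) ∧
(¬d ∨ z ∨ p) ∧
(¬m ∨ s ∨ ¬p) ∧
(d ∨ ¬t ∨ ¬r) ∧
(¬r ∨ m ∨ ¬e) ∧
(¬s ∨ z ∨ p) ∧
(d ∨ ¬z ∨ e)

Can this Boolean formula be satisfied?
No

No, the formula is not satisfiable.

No assignment of truth values to the variables can make all 34 clauses true simultaneously.

The formula is UNSAT (unsatisfiable).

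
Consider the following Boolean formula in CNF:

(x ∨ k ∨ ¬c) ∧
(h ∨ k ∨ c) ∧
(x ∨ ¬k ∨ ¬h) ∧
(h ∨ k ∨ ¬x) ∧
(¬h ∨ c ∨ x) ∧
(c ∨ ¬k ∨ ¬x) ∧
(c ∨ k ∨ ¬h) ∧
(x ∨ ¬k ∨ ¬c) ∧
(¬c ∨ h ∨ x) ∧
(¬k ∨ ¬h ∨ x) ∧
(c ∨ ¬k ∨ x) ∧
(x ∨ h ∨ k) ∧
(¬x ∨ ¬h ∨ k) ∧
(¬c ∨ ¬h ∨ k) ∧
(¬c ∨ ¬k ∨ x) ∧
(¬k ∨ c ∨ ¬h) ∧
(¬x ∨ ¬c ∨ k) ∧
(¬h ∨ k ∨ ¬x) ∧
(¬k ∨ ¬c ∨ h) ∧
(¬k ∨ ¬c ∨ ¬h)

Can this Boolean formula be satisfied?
No

No, the formula is not satisfiable.

No assignment of truth values to the variables can make all 20 clauses true simultaneously.

The formula is UNSAT (unsatisfiable).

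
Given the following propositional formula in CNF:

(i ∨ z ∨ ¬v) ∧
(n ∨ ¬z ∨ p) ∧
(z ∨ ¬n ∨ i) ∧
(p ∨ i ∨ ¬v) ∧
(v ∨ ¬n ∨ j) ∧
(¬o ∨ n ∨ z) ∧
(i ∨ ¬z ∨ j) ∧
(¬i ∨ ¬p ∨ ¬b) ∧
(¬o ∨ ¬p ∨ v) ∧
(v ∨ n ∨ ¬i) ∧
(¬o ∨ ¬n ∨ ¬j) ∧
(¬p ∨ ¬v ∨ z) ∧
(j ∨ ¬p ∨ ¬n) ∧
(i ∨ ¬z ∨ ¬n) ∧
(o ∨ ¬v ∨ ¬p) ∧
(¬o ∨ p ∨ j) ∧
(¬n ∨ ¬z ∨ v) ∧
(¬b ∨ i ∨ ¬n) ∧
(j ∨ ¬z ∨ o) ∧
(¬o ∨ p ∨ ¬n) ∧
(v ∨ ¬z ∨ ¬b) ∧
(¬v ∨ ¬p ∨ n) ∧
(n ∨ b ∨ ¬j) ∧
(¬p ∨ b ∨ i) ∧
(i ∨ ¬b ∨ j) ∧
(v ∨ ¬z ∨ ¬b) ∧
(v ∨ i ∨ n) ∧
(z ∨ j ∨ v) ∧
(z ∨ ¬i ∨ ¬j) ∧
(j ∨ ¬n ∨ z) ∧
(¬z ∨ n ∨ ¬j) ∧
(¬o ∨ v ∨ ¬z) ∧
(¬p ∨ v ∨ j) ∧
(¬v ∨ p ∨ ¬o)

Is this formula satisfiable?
Yes

Yes, the formula is satisfiable.

One satisfying assignment is: b=False, p=False, n=False, v=True, i=True, o=False, z=False, j=False

Verification: With this assignment, all 34 clauses evaluate to true.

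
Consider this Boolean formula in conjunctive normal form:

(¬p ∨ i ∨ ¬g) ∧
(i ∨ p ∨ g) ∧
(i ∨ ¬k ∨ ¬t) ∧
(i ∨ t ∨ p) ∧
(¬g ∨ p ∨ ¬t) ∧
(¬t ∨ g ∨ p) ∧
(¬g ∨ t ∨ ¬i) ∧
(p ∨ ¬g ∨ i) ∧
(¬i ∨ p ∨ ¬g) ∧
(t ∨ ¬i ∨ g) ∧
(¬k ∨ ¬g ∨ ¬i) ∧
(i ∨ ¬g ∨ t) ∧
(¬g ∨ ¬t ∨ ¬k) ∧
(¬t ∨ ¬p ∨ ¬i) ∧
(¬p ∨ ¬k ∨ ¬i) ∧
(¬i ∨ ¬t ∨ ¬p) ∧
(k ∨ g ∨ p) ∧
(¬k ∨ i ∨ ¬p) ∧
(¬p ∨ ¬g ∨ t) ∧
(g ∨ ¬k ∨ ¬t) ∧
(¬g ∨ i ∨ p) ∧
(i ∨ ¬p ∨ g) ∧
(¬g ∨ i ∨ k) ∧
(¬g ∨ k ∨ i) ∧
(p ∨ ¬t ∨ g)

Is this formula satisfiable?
No

No, the formula is not satisfiable.

No assignment of truth values to the variables can make all 25 clauses true simultaneously.

The formula is UNSAT (unsatisfiable).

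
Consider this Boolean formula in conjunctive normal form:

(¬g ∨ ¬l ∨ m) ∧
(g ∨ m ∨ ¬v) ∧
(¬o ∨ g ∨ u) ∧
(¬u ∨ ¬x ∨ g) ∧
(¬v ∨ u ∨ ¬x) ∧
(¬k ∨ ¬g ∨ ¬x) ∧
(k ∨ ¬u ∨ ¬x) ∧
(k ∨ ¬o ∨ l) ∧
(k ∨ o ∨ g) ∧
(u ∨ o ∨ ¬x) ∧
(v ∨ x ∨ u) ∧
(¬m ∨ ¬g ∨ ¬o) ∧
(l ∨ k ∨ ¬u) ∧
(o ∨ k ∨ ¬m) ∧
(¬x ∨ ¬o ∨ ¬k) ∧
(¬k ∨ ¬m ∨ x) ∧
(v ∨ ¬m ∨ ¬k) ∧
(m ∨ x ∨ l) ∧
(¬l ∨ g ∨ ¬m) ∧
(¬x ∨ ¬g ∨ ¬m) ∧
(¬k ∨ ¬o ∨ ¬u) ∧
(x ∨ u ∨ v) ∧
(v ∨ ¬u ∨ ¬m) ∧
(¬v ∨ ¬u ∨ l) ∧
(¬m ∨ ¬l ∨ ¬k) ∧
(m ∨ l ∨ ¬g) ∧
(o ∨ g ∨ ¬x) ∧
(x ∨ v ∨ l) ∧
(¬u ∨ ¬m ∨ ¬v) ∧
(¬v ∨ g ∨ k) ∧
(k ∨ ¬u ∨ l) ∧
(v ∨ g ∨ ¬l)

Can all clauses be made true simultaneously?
No

No, the formula is not satisfiable.

No assignment of truth values to the variables can make all 32 clauses true simultaneously.

The formula is UNSAT (unsatisfiable).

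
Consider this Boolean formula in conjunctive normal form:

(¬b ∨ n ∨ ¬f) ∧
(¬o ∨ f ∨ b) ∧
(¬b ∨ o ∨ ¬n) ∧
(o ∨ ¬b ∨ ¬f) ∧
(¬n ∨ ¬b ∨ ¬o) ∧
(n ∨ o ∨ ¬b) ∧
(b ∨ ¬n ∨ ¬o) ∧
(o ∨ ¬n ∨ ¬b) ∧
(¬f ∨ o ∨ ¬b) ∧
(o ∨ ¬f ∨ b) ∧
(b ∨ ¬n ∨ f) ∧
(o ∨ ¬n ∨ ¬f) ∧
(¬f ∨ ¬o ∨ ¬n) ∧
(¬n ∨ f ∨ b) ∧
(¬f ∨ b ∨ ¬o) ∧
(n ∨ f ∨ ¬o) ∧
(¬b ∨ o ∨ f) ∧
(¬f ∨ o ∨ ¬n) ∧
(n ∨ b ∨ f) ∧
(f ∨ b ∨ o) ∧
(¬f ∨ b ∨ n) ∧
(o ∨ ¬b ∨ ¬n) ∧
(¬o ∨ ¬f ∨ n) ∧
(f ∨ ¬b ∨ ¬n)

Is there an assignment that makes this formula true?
No

No, the formula is not satisfiable.

No assignment of truth values to the variables can make all 24 clauses true simultaneously.

The formula is UNSAT (unsatisfiable).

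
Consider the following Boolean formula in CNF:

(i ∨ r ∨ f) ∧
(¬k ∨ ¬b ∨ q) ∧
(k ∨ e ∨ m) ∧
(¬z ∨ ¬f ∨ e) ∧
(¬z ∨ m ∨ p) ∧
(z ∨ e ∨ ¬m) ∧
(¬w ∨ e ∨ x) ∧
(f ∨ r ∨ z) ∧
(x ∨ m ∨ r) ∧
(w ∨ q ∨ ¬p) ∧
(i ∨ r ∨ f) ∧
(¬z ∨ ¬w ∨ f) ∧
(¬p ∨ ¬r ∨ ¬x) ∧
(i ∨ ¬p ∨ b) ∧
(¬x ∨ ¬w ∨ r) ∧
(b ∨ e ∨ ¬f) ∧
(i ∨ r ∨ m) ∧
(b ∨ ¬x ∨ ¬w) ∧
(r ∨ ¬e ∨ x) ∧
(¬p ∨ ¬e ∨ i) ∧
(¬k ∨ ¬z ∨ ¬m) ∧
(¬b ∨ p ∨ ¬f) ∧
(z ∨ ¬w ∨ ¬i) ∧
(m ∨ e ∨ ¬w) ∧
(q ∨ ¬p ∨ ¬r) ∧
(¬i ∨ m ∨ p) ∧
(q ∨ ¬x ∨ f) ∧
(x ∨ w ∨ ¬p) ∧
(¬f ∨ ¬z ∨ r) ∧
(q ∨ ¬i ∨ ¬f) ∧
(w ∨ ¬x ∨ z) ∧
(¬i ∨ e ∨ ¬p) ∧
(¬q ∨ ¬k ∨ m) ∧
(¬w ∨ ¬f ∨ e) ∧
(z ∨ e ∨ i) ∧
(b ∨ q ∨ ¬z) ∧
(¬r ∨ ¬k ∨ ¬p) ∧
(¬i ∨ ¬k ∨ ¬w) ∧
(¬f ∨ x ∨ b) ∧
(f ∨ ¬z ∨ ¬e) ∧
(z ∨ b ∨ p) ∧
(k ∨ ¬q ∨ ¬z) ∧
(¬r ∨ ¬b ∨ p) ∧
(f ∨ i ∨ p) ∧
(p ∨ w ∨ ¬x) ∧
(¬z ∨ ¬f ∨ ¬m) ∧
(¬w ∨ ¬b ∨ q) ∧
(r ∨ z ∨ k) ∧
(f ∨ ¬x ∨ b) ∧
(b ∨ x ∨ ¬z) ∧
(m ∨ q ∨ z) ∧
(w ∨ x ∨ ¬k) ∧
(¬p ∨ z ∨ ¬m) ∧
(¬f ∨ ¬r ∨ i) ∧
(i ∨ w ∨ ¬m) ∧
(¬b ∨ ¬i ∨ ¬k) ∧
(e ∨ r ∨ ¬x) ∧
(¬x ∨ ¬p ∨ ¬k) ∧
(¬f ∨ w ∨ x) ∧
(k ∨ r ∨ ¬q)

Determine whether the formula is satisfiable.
Yes

Yes, the formula is satisfiable.

One satisfying assignment is: e=False, f=False, x=False, i=True, m=True, k=False, p=False, r=False, q=False, z=True, w=False, b=True

Verification: With this assignment, all 60 clauses evaluate to true.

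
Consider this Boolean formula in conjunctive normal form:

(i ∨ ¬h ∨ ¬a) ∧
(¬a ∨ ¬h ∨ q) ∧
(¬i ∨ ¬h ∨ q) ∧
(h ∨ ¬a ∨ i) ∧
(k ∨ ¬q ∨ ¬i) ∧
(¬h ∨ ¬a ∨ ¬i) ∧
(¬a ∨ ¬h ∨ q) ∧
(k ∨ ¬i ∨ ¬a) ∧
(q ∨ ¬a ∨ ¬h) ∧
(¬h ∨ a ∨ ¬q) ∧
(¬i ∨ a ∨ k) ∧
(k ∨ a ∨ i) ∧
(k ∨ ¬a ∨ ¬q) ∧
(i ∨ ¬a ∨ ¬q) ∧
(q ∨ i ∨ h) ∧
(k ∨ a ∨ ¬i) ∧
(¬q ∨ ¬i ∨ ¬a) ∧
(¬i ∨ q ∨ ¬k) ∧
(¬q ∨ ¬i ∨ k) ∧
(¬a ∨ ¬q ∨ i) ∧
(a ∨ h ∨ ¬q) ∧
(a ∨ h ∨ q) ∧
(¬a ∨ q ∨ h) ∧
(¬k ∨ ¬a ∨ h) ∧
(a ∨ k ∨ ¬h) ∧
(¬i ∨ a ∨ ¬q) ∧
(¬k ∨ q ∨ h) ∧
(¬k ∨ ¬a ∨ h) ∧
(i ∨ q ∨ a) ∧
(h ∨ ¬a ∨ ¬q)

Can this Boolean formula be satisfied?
No

No, the formula is not satisfiable.

No assignment of truth values to the variables can make all 30 clauses true simultaneously.

The formula is UNSAT (unsatisfiable).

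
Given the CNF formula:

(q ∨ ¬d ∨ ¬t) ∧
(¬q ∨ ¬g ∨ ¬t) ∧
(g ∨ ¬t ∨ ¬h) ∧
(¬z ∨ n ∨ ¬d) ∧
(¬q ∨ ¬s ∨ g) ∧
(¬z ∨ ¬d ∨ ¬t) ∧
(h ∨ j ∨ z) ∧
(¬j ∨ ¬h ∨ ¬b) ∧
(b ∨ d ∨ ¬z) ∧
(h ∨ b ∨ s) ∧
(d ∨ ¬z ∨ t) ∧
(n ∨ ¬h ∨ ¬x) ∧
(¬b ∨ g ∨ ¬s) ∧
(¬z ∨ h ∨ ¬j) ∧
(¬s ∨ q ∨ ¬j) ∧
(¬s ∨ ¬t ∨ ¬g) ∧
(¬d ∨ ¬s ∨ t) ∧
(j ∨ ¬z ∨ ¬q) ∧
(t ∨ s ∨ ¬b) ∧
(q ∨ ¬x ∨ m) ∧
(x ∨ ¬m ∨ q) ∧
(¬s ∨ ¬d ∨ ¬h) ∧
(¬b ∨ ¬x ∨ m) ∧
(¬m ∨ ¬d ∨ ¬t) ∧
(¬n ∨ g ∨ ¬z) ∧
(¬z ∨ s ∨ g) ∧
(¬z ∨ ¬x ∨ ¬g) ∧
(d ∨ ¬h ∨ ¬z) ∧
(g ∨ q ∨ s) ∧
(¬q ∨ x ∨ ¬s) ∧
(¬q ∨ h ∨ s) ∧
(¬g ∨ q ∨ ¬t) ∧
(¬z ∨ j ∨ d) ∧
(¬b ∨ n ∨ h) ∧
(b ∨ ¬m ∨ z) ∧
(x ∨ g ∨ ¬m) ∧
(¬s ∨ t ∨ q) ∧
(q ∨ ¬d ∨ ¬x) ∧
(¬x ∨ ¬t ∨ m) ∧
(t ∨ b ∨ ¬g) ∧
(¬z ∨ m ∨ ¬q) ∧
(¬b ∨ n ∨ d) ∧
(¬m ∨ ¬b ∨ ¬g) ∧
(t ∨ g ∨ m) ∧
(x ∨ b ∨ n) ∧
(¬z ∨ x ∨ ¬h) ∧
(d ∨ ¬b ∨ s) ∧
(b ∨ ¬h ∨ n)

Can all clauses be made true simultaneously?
No

No, the formula is not satisfiable.

No assignment of truth values to the variables can make all 48 clauses true simultaneously.

The formula is UNSAT (unsatisfiable).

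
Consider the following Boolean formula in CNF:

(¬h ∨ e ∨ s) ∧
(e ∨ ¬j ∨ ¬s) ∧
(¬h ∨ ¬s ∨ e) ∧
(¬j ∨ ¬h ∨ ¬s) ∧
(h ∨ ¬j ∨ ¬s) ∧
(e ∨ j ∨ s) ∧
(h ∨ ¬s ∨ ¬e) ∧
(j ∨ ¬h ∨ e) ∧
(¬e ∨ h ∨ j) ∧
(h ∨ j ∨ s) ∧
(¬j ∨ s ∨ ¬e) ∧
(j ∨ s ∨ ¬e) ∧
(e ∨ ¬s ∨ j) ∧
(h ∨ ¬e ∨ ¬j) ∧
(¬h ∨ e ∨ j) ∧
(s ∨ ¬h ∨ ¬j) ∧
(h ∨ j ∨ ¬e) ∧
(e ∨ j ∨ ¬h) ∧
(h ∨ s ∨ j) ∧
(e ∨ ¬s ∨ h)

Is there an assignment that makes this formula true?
Yes

Yes, the formula is satisfiable.

One satisfying assignment is: s=True, h=True, e=True, j=False

Verification: With this assignment, all 20 clauses evaluate to true.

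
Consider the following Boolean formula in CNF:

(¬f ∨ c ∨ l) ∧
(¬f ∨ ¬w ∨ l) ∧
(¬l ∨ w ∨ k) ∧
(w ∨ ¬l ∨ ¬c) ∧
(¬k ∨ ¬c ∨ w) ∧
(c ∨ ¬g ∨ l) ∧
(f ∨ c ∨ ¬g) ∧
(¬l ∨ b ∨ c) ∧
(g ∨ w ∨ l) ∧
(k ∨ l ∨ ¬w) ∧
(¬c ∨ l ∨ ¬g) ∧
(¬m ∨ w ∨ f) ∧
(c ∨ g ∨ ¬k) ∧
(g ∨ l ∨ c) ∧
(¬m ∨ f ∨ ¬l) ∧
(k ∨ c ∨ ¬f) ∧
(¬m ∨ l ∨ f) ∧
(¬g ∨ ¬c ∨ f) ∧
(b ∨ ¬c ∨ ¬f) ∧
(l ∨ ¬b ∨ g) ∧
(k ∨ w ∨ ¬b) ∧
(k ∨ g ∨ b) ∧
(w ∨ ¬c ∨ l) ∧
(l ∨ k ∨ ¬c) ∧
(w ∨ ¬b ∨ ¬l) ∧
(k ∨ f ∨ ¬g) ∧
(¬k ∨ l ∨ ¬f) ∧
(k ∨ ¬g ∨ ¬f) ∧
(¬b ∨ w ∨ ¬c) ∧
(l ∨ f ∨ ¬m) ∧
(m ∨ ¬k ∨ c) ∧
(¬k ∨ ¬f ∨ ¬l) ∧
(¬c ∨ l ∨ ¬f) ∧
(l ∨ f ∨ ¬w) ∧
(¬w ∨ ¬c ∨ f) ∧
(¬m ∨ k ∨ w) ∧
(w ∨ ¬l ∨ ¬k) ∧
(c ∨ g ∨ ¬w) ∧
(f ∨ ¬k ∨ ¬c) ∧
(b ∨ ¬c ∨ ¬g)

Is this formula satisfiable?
Yes

Yes, the formula is satisfiable.

One satisfying assignment is: w=True, g=False, f=True, k=False, m=False, c=True, l=True, b=True

Verification: With this assignment, all 40 clauses evaluate to true.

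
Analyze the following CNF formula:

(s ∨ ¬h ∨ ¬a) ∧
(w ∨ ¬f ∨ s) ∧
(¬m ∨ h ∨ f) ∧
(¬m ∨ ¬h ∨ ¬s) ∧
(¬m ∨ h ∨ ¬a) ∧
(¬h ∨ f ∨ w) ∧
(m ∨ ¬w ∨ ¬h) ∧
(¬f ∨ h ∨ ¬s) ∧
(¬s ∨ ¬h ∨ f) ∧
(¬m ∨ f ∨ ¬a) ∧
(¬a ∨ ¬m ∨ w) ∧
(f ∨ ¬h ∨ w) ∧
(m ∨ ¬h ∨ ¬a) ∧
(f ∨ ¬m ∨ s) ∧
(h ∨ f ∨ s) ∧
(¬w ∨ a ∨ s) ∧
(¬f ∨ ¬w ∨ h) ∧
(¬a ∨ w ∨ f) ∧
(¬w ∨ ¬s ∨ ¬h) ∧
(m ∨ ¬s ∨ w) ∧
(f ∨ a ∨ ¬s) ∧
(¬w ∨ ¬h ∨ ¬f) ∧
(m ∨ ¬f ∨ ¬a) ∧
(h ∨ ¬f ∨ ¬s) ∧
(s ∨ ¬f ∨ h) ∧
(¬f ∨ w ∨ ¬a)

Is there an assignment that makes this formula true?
Yes

Yes, the formula is satisfiable.

One satisfying assignment is: a=True, s=True, h=False, f=False, m=False, w=True

Verification: With this assignment, all 26 clauses evaluate to true.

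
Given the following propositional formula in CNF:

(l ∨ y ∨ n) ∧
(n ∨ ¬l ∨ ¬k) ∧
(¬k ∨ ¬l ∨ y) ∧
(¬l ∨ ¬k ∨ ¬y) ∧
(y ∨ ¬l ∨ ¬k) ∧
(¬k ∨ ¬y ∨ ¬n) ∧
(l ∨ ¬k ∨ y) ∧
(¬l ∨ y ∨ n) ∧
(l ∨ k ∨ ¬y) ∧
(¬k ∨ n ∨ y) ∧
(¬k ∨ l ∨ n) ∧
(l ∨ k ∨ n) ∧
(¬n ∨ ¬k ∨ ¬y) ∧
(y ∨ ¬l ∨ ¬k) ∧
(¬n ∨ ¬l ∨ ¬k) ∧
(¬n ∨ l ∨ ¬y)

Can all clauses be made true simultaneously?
Yes

Yes, the formula is satisfiable.

One satisfying assignment is: y=False, l=False, k=False, n=True

Verification: With this assignment, all 16 clauses evaluate to true.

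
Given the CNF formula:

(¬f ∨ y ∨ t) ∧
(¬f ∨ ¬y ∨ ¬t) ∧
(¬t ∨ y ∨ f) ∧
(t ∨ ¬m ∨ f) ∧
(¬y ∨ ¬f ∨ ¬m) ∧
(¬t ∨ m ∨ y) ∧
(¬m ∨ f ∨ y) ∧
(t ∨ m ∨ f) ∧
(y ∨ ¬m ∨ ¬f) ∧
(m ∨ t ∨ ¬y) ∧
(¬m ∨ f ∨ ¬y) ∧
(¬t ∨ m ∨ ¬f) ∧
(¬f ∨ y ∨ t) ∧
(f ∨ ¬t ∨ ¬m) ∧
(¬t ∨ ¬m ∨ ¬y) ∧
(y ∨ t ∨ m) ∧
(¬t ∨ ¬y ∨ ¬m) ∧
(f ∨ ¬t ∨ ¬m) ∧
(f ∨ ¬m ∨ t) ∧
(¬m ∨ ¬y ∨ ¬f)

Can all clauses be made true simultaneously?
Yes

Yes, the formula is satisfiable.

One satisfying assignment is: y=True, f=False, m=False, t=True

Verification: With this assignment, all 20 clauses evaluate to true.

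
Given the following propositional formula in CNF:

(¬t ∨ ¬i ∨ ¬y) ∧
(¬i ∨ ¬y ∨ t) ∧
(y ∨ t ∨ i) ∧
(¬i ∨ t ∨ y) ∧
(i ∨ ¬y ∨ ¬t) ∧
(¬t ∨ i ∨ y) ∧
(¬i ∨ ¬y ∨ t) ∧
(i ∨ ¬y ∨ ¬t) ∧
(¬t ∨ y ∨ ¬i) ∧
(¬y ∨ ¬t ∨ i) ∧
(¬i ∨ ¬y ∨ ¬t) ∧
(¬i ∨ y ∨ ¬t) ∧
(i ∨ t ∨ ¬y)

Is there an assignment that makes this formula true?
No

No, the formula is not satisfiable.

No assignment of truth values to the variables can make all 13 clauses true simultaneously.

The formula is UNSAT (unsatisfiable).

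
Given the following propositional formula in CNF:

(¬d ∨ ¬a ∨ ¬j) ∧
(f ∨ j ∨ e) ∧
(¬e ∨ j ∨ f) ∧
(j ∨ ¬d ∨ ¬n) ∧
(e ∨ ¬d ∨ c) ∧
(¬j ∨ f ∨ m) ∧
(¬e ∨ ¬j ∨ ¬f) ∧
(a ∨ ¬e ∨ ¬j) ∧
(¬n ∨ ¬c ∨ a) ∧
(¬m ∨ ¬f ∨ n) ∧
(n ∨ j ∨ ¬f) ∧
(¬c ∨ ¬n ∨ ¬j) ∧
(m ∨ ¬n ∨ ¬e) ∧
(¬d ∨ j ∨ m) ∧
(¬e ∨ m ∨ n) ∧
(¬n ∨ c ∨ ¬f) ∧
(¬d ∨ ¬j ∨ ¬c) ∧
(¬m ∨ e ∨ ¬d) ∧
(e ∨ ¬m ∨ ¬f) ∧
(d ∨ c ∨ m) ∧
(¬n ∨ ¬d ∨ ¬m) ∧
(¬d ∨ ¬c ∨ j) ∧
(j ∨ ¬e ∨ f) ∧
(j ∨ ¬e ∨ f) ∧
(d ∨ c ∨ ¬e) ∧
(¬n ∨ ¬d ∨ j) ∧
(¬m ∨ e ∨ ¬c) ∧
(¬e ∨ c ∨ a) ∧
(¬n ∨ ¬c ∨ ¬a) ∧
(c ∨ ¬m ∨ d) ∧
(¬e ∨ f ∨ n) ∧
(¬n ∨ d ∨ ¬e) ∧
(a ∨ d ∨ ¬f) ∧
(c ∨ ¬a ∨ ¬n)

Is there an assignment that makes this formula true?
Yes

Yes, the formula is satisfiable.

One satisfying assignment is: j=True, n=False, d=False, a=True, e=False, f=True, c=True, m=False

Verification: With this assignment, all 34 clauses evaluate to true.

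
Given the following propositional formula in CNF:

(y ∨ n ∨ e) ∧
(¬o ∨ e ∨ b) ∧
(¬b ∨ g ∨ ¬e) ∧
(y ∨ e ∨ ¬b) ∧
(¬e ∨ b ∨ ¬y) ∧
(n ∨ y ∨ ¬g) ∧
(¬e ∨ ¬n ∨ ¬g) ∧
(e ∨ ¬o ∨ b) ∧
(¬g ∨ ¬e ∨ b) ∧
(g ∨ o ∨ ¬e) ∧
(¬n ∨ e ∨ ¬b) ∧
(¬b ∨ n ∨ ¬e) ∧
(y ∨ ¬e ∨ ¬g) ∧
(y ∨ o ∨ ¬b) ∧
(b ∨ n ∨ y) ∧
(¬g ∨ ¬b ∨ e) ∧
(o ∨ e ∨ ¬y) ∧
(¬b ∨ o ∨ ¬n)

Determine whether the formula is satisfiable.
Yes

Yes, the formula is satisfiable.

One satisfying assignment is: g=False, b=False, e=False, n=True, o=False, y=False

Verification: With this assignment, all 18 clauses evaluate to true.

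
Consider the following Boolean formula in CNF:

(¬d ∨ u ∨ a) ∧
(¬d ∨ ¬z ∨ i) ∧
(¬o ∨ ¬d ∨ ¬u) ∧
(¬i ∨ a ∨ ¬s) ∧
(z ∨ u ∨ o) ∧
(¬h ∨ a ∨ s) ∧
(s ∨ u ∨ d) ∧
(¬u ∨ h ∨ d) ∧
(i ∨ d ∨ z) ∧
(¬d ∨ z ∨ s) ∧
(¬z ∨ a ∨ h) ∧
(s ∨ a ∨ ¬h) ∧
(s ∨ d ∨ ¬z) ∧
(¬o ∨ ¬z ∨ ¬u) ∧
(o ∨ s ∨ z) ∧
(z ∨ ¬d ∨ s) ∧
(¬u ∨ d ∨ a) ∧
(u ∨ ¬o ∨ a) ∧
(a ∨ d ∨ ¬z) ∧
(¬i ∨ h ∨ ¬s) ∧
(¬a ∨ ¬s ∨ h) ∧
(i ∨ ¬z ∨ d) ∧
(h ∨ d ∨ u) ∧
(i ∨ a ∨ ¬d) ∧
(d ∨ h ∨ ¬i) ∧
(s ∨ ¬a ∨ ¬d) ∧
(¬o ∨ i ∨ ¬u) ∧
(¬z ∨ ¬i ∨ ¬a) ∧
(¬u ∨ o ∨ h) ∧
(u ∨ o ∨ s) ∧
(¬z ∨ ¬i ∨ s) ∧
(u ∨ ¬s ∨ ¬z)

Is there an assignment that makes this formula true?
Yes

Yes, the formula is satisfiable.

One satisfying assignment is: z=False, o=False, d=False, i=True, a=True, s=True, h=True, u=True

Verification: With this assignment, all 32 clauses evaluate to true.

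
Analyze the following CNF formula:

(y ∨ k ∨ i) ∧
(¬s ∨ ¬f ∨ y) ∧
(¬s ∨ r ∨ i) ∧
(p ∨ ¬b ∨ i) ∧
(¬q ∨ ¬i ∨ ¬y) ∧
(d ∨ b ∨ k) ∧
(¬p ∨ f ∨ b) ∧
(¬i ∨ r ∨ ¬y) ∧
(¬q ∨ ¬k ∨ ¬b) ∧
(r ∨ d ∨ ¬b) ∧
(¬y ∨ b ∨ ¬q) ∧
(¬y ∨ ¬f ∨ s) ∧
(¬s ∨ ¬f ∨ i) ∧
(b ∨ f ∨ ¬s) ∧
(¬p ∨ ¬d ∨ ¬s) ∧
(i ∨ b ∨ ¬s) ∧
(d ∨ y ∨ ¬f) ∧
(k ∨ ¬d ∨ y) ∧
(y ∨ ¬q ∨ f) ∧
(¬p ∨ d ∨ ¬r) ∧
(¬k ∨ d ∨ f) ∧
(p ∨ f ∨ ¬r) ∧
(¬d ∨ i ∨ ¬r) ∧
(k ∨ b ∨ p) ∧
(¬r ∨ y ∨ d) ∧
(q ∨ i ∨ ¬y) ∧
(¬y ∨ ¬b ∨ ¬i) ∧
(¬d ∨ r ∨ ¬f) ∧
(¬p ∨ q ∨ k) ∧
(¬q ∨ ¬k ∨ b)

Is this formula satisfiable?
Yes

Yes, the formula is satisfiable.

One satisfying assignment is: r=True, i=True, f=True, q=False, s=True, p=False, d=False, b=False, k=True, y=True

Verification: With this assignment, all 30 clauses evaluate to true.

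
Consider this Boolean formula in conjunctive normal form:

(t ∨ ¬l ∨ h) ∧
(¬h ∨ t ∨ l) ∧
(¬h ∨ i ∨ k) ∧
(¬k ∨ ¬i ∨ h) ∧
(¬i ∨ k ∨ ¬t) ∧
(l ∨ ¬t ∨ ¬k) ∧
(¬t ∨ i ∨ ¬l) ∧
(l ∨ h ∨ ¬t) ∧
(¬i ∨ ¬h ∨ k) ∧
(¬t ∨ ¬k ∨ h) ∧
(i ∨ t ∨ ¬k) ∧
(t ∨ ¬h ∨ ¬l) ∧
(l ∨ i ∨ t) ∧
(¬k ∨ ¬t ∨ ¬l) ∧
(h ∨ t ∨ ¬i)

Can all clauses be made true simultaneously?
No

No, the formula is not satisfiable.

No assignment of truth values to the variables can make all 15 clauses true simultaneously.

The formula is UNSAT (unsatisfiable).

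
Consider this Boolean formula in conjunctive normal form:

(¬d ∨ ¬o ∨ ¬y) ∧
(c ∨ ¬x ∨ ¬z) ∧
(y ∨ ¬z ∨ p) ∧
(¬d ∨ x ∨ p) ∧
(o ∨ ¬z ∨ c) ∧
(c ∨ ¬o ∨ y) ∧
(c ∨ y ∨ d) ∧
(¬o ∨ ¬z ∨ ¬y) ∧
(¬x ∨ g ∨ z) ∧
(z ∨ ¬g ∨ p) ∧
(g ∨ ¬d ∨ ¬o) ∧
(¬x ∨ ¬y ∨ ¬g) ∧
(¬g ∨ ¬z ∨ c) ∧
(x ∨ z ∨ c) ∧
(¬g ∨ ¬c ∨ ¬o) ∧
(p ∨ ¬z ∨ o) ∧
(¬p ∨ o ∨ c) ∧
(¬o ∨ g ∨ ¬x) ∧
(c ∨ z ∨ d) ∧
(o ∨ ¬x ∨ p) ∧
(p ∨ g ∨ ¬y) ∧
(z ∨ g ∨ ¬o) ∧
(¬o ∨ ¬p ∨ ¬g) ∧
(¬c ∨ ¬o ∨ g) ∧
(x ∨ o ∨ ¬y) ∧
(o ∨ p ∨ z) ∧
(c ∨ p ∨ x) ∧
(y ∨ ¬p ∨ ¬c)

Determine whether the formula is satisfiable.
Yes

Yes, the formula is satisfiable.

One satisfying assignment is: z=True, g=False, c=True, y=True, x=True, p=True, d=False, o=False

Verification: With this assignment, all 28 clauses evaluate to true.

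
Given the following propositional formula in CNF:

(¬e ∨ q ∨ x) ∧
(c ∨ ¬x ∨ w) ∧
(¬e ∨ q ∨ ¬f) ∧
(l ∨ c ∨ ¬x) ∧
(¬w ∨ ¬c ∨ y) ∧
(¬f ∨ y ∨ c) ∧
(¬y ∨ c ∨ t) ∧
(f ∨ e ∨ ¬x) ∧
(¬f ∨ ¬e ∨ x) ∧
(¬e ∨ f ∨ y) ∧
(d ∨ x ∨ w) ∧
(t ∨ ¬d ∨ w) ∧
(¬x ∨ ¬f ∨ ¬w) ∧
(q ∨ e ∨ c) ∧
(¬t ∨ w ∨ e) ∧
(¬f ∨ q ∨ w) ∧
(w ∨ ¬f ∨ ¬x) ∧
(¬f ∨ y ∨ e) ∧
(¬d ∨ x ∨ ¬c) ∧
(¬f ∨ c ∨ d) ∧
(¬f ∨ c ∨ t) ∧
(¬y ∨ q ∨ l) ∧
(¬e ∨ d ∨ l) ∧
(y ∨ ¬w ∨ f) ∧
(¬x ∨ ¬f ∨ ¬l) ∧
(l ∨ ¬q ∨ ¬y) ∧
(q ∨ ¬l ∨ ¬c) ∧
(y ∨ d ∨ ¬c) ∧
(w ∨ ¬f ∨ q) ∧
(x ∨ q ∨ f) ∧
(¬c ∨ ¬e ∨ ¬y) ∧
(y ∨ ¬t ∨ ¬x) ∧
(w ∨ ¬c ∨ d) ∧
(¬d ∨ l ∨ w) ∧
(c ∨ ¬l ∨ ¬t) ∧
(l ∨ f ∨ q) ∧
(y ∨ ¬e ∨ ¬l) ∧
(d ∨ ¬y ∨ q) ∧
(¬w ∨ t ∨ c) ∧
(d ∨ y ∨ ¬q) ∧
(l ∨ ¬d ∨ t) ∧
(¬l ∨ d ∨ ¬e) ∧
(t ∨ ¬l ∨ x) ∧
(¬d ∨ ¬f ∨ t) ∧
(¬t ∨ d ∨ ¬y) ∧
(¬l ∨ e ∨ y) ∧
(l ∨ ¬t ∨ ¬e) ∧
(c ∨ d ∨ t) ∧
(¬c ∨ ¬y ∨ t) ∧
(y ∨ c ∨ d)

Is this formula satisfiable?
No

No, the formula is not satisfiable.

No assignment of truth values to the variables can make all 50 clauses true simultaneously.

The formula is UNSAT (unsatisfiable).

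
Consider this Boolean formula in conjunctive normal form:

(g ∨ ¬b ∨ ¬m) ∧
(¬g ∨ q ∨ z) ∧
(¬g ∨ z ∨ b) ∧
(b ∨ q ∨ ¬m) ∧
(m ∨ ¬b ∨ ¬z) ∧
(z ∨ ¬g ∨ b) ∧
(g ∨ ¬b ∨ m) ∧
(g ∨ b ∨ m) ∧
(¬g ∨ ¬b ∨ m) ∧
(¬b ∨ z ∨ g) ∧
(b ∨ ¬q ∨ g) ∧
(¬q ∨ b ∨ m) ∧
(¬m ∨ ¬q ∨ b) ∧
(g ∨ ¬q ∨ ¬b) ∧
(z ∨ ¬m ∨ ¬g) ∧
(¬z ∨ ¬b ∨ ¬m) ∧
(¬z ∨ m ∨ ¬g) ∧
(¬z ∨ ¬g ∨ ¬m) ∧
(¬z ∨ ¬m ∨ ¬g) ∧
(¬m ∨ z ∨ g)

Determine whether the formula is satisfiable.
No

No, the formula is not satisfiable.

No assignment of truth values to the variables can make all 20 clauses true simultaneously.

The formula is UNSAT (unsatisfiable).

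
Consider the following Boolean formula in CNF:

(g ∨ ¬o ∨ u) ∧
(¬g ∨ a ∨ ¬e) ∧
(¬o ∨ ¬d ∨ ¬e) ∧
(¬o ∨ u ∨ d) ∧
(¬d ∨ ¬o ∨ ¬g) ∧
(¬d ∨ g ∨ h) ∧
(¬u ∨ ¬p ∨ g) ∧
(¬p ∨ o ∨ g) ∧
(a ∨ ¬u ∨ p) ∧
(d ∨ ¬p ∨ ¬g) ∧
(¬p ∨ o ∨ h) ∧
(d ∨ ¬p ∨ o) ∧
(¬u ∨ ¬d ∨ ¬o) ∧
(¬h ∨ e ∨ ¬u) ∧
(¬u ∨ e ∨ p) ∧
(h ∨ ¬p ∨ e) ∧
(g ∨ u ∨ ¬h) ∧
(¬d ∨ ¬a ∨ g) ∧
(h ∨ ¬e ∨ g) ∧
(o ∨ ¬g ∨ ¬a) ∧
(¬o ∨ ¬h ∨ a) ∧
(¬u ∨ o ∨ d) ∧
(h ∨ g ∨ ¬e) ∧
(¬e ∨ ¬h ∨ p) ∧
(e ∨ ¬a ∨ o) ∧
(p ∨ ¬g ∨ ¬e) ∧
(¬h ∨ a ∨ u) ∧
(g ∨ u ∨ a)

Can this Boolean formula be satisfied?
Yes

Yes, the formula is satisfiable.

One satisfying assignment is: d=False, h=False, o=False, u=False, a=False, e=False, p=False, g=True

Verification: With this assignment, all 28 clauses evaluate to true.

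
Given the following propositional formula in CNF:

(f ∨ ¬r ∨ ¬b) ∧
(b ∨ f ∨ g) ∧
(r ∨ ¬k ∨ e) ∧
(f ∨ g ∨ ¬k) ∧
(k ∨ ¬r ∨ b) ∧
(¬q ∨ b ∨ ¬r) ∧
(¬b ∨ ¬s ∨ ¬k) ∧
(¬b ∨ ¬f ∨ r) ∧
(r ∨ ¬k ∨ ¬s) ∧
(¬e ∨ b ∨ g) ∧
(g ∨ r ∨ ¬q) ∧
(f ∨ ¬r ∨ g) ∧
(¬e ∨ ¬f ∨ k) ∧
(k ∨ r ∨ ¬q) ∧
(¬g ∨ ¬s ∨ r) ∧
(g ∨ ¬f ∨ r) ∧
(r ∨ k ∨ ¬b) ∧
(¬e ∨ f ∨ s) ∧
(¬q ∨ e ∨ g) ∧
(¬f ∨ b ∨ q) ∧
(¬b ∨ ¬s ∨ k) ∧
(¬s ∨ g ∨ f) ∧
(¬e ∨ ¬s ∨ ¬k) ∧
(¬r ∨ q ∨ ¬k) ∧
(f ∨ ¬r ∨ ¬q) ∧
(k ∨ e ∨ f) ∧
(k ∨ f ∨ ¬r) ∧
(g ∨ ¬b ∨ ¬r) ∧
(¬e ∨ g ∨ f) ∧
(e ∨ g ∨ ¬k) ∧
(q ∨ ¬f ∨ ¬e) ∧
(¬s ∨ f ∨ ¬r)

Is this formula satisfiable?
Yes

Yes, the formula is satisfiable.

One satisfying assignment is: g=True, r=True, f=True, k=False, q=False, s=False, b=True, e=False

Verification: With this assignment, all 32 clauses evaluate to true.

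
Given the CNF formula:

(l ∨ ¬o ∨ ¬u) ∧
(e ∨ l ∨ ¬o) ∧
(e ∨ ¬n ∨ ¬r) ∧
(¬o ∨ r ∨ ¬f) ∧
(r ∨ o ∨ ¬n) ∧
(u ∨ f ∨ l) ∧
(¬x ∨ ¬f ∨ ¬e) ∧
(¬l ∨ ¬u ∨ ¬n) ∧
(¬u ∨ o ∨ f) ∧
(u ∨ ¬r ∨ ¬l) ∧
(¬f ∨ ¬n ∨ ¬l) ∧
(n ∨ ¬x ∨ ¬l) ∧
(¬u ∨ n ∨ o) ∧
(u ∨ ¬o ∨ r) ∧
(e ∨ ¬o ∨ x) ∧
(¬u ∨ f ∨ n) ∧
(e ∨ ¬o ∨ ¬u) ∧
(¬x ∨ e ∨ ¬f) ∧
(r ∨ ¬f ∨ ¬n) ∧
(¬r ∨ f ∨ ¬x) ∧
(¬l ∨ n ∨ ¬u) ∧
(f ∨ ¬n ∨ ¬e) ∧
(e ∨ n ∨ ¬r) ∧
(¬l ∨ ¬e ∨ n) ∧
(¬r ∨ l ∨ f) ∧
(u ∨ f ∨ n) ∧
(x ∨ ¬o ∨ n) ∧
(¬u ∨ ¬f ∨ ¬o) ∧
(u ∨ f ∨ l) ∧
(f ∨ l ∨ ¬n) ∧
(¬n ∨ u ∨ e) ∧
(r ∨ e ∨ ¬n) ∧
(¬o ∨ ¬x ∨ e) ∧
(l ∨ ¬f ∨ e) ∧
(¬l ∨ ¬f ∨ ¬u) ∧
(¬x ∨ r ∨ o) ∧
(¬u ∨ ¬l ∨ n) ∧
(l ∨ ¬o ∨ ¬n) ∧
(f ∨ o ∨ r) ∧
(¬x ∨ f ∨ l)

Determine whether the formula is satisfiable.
Yes

Yes, the formula is satisfiable.

One satisfying assignment is: n=False, f=True, e=True, l=False, o=False, u=False, x=False, r=False

Verification: With this assignment, all 40 clauses evaluate to true.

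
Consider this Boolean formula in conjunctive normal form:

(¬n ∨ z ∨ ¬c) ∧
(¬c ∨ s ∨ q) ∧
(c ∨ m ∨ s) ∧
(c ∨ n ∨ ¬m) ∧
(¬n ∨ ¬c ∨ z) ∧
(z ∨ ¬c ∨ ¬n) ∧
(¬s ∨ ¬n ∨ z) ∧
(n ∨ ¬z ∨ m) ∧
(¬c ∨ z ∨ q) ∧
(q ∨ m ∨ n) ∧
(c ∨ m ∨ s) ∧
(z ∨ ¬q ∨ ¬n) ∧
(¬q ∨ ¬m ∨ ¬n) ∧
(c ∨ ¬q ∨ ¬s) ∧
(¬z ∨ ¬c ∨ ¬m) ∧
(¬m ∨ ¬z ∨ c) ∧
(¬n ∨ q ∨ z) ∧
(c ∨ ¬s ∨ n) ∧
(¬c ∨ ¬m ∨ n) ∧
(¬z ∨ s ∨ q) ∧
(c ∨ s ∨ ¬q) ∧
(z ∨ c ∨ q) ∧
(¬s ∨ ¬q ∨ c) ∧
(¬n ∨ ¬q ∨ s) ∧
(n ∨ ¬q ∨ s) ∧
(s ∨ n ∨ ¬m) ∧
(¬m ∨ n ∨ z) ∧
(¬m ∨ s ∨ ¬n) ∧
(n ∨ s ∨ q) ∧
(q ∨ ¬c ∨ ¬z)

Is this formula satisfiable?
Yes

Yes, the formula is satisfiable.

One satisfying assignment is: z=True, q=False, c=False, m=False, n=True, s=True

Verification: With this assignment, all 30 clauses evaluate to true.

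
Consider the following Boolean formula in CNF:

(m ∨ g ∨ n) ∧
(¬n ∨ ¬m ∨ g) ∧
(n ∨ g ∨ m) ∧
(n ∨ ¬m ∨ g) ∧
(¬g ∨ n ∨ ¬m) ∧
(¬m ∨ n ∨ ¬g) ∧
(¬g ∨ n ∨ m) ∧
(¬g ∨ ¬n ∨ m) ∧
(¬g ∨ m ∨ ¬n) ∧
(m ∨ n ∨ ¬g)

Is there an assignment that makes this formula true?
Yes

Yes, the formula is satisfiable.

One satisfying assignment is: m=False, n=True, g=False

Verification: With this assignment, all 10 clauses evaluate to true.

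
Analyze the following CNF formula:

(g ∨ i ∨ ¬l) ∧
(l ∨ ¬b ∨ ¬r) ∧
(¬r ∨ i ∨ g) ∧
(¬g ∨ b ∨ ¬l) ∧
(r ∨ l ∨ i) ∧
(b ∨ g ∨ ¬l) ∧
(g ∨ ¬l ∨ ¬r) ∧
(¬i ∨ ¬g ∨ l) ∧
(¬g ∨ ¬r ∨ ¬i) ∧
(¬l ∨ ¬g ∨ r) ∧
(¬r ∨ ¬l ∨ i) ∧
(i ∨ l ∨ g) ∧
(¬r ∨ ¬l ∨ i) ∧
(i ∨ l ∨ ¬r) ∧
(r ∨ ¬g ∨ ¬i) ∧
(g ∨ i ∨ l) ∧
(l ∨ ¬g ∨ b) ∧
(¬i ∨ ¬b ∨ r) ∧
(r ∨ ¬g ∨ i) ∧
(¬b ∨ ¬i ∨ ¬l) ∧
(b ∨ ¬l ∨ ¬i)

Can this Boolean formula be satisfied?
Yes

Yes, the formula is satisfiable.

One satisfying assignment is: b=False, r=False, i=True, l=False, g=False

Verification: With this assignment, all 21 clauses evaluate to true.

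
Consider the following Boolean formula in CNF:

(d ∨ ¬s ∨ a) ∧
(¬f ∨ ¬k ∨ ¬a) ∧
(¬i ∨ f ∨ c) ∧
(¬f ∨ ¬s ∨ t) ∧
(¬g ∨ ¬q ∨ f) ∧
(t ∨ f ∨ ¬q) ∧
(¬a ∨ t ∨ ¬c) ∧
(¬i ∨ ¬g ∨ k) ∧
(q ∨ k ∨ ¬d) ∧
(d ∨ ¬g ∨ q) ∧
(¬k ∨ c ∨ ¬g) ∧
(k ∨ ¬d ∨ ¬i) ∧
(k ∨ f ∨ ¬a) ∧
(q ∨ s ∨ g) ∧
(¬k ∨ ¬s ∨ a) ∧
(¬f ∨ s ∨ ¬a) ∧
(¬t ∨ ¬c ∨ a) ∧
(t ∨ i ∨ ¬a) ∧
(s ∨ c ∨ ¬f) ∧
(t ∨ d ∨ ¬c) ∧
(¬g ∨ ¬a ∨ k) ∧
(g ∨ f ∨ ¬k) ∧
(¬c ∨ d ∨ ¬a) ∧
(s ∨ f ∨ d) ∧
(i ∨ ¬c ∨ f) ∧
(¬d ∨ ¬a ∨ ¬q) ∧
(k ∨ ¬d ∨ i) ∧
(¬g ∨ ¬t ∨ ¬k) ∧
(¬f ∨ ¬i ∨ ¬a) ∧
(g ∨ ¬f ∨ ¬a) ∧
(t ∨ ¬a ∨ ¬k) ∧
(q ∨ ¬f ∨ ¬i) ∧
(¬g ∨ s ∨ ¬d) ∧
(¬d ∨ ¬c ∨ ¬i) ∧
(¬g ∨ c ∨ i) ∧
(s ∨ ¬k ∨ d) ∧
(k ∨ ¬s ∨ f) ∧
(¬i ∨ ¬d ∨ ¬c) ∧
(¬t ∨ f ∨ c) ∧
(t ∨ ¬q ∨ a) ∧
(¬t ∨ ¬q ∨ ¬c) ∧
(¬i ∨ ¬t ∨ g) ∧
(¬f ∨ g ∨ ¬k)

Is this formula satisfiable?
No

No, the formula is not satisfiable.

No assignment of truth values to the variables can make all 43 clauses true simultaneously.

The formula is UNSAT (unsatisfiable).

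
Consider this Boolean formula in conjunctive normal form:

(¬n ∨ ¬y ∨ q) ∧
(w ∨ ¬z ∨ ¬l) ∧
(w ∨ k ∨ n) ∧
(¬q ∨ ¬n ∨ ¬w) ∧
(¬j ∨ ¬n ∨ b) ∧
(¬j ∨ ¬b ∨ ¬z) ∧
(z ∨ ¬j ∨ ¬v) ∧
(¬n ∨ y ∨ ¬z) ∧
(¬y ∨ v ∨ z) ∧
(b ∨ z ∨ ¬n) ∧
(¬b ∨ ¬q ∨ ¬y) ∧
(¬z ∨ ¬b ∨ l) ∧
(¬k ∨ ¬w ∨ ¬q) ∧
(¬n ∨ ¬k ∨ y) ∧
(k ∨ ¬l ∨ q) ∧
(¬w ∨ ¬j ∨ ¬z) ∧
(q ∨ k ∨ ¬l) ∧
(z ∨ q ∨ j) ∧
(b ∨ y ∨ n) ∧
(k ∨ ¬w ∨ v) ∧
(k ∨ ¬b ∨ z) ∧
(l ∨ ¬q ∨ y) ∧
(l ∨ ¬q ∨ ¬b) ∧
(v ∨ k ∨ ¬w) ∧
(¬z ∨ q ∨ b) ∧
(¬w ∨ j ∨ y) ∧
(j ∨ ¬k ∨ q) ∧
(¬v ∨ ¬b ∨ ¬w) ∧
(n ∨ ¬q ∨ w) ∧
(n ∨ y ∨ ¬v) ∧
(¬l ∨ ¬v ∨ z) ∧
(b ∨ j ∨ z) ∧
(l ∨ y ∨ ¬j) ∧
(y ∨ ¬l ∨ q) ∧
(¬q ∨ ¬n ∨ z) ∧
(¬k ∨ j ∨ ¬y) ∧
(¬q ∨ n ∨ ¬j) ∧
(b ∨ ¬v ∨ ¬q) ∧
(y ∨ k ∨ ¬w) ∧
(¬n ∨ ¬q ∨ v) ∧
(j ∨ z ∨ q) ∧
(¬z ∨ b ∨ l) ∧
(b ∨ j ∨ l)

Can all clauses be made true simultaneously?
No

No, the formula is not satisfiable.

No assignment of truth values to the variables can make all 43 clauses true simultaneously.

The formula is UNSAT (unsatisfiable).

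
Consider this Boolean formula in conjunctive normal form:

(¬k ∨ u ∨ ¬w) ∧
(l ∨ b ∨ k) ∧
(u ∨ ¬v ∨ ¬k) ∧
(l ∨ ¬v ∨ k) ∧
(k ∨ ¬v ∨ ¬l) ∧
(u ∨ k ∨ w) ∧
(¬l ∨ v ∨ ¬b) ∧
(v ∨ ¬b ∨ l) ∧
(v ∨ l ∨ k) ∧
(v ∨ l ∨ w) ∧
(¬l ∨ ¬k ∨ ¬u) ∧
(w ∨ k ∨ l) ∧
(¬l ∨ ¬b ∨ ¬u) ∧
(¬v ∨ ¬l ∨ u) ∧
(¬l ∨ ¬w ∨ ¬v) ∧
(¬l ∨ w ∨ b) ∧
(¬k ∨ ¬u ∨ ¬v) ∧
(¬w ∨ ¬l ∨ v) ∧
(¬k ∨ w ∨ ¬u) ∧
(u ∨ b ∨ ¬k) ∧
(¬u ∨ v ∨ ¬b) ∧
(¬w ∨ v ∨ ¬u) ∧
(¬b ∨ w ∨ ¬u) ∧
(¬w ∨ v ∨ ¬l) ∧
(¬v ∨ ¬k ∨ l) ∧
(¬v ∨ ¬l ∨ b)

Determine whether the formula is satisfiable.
No

No, the formula is not satisfiable.

No assignment of truth values to the variables can make all 26 clauses true simultaneously.

The formula is UNSAT (unsatisfiable).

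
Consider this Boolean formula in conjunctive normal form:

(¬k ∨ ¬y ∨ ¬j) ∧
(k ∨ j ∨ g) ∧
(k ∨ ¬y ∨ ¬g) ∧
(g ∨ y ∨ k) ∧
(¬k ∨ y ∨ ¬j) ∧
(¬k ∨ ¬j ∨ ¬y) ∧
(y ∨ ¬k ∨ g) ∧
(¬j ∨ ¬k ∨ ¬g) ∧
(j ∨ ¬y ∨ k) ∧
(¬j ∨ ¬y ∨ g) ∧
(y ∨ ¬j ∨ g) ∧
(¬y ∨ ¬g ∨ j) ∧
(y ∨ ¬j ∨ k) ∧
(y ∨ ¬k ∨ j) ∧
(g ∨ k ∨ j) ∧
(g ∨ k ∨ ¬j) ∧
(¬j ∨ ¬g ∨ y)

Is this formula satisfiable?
Yes

Yes, the formula is satisfiable.

One satisfying assignment is: g=False, k=True, j=False, y=True

Verification: With this assignment, all 17 clauses evaluate to true.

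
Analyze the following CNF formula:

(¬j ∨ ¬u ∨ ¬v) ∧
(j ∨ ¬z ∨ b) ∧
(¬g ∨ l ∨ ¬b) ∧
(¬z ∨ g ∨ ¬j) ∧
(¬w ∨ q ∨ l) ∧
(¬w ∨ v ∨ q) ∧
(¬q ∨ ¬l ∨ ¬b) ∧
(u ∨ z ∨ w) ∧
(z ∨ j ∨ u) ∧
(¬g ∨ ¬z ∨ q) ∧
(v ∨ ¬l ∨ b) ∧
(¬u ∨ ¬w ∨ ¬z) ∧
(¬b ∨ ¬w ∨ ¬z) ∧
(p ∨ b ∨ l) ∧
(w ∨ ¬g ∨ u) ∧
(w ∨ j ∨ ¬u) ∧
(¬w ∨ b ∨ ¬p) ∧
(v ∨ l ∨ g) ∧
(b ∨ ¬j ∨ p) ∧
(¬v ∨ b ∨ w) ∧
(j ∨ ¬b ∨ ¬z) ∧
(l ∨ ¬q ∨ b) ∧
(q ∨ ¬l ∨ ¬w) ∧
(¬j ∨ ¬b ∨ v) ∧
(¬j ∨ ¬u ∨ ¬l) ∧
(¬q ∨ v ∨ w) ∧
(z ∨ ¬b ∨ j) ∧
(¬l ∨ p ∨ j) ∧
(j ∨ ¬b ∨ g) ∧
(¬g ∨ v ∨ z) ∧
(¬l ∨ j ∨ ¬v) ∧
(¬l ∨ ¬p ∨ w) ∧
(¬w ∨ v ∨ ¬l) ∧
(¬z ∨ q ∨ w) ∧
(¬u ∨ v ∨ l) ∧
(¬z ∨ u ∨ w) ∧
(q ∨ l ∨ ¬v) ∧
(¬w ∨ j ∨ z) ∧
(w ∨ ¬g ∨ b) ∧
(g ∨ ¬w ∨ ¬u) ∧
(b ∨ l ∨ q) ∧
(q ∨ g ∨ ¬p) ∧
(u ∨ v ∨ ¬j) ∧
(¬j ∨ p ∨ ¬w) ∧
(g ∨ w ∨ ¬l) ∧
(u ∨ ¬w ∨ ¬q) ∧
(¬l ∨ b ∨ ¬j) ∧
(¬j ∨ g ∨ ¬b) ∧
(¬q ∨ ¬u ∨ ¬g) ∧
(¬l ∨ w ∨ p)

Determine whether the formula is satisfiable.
No

No, the formula is not satisfiable.

No assignment of truth values to the variables can make all 50 clauses true simultaneously.

The formula is UNSAT (unsatisfiable).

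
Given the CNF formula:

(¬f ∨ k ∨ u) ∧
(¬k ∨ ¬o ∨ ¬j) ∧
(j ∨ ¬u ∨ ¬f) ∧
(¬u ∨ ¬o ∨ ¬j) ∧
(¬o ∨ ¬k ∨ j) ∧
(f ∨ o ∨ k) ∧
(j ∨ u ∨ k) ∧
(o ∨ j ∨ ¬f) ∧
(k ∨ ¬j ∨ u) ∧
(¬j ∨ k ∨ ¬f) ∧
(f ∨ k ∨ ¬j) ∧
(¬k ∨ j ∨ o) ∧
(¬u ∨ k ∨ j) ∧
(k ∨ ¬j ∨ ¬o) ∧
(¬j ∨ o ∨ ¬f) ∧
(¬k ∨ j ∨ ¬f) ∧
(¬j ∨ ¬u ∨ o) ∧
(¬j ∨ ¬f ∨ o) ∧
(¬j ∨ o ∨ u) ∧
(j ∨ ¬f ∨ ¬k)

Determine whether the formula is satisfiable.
No

No, the formula is not satisfiable.

No assignment of truth values to the variables can make all 20 clauses true simultaneously.

The formula is UNSAT (unsatisfiable).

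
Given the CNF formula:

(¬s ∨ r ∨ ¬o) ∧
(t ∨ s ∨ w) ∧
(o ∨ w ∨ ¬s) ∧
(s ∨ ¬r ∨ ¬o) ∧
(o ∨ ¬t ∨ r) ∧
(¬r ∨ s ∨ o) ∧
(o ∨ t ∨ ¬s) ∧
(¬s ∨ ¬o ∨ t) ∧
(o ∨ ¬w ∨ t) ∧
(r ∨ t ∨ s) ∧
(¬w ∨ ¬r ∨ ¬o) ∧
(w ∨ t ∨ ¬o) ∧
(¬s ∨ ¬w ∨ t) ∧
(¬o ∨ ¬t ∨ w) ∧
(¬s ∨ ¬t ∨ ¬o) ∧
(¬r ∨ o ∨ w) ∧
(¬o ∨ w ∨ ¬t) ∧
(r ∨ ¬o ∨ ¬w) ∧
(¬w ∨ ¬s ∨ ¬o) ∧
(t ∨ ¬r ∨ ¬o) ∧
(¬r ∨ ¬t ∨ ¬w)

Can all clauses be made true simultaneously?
No

No, the formula is not satisfiable.

No assignment of truth values to the variables can make all 21 clauses true simultaneously.

The formula is UNSAT (unsatisfiable).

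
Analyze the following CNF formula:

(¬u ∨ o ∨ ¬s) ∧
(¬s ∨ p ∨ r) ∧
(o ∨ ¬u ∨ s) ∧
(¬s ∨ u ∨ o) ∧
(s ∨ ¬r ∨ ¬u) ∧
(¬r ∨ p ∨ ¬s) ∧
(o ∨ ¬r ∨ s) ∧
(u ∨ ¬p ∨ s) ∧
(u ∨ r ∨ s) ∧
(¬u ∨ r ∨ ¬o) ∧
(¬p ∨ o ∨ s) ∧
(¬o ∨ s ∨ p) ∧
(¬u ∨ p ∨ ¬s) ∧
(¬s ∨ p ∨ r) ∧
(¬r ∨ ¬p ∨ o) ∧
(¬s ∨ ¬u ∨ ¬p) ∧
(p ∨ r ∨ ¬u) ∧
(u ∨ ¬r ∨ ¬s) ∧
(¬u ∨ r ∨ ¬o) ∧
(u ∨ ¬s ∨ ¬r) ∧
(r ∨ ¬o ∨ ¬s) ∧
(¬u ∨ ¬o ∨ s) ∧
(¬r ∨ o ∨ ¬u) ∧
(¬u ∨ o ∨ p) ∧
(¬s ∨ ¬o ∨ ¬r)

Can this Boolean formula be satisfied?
No

No, the formula is not satisfiable.

No assignment of truth values to the variables can make all 25 clauses true simultaneously.

The formula is UNSAT (unsatisfiable).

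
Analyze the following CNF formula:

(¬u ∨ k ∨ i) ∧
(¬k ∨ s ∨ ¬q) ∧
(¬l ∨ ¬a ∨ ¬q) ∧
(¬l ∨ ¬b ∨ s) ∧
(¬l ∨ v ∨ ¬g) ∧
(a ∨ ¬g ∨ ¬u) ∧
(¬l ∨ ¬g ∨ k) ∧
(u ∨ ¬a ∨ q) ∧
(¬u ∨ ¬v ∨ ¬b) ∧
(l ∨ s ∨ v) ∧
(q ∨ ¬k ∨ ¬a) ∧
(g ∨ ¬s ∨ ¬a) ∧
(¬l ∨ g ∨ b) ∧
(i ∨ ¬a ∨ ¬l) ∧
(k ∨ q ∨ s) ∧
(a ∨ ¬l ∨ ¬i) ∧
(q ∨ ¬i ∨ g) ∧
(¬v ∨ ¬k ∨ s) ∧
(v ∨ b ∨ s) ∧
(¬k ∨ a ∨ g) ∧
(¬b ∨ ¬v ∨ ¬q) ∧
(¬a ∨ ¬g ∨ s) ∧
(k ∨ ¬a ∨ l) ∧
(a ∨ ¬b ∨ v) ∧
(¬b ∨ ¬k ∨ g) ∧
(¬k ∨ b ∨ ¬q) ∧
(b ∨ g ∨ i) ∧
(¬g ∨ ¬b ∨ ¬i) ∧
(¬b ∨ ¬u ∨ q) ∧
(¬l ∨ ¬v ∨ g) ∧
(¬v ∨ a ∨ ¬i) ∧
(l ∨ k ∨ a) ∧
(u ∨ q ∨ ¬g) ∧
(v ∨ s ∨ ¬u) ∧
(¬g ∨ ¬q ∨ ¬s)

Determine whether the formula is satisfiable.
No

No, the formula is not satisfiable.

No assignment of truth values to the variables can make all 35 clauses true simultaneously.

The formula is UNSAT (unsatisfiable).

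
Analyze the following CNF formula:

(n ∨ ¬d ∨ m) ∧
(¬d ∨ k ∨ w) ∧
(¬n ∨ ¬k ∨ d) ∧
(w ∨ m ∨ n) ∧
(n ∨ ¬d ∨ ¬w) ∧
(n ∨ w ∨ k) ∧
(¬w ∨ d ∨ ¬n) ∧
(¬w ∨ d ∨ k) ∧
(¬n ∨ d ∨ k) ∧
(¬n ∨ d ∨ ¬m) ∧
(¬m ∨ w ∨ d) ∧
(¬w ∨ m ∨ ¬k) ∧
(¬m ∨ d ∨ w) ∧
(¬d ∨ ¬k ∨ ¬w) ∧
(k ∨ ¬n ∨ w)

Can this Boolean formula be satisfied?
Yes

Yes, the formula is satisfiable.

One satisfying assignment is: n=True, d=True, m=False, k=True, w=False

Verification: With this assignment, all 15 clauses evaluate to true.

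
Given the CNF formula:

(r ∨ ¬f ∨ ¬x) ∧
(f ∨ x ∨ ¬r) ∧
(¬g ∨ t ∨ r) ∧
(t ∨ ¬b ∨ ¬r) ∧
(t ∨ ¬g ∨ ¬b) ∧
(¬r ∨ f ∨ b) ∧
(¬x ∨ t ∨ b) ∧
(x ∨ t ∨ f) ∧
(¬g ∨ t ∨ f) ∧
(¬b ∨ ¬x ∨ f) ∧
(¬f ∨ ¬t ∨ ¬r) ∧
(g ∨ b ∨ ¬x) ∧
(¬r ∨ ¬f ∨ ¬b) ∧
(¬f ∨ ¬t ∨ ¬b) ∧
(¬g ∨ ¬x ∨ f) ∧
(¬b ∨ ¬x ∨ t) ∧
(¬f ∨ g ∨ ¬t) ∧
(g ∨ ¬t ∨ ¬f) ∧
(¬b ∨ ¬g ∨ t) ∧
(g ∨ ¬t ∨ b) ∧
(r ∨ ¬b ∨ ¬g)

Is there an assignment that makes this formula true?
Yes

Yes, the formula is satisfiable.

One satisfying assignment is: b=False, f=True, r=False, t=False, g=False, x=False

Verification: With this assignment, all 21 clauses evaluate to true.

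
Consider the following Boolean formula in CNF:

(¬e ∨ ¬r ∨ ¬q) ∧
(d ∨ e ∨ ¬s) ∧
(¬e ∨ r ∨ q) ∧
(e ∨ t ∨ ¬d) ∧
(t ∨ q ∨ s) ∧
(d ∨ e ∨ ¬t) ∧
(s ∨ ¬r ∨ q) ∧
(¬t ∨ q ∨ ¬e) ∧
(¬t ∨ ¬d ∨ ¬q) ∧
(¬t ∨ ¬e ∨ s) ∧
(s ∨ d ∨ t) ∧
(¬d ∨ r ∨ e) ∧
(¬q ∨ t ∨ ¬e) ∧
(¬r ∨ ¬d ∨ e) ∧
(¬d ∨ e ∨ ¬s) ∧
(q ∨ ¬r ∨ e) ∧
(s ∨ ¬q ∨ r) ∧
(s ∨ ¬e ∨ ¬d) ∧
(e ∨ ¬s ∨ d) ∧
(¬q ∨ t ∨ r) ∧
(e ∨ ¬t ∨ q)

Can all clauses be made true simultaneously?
Yes

Yes, the formula is satisfiable.

One satisfying assignment is: q=False, e=True, r=True, t=False, s=True, d=True

Verification: With this assignment, all 21 clauses evaluate to true.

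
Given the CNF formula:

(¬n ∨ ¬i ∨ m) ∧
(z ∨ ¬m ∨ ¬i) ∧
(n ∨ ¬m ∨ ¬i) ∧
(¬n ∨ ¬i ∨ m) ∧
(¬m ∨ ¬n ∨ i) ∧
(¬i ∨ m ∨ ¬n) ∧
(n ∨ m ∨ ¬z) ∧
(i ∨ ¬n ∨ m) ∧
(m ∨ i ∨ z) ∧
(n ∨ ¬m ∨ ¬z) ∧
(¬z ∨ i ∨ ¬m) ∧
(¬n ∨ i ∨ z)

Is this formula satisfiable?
Yes

Yes, the formula is satisfiable.

One satisfying assignment is: m=True, n=False, z=False, i=False

Verification: With this assignment, all 12 clauses evaluate to true.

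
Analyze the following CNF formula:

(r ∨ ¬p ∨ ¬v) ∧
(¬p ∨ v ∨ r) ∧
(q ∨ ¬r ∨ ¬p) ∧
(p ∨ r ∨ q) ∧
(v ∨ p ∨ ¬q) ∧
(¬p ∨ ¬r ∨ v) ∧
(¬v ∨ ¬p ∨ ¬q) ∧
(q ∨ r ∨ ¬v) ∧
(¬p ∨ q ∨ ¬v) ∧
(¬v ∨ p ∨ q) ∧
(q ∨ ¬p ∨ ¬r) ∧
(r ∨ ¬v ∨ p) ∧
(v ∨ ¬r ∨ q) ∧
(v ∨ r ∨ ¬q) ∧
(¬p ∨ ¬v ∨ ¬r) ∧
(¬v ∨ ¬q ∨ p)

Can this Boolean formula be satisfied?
No

No, the formula is not satisfiable.

No assignment of truth values to the variables can make all 16 clauses true simultaneously.

The formula is UNSAT (unsatisfiable).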